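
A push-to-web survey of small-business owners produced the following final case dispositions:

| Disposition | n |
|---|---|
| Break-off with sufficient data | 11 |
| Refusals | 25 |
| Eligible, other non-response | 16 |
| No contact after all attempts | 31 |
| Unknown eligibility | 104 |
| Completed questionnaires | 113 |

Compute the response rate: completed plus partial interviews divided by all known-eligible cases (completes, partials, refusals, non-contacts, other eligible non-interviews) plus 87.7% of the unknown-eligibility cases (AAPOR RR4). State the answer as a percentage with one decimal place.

Top: 113 + 11 = 124
Known eligible: 113 + 11 + 25 + 31 + 16 = 196
Estimated eligible among unknowns: 0.8770 × 104 = 91.21
Denominator: 196 + 91.21 = 287.21
RR4 = 124 / 287.21 = 0.4317

43.2%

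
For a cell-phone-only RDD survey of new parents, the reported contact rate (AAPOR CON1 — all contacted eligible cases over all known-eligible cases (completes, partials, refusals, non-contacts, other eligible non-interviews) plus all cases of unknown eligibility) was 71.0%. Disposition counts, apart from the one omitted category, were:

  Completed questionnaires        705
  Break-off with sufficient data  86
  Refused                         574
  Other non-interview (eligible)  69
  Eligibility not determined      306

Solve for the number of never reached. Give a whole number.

Top = 705 + 86 + 574 + 69 = 1434
CON1 = 1434 / D = 0.710
D = 1434 / 0.710 = 2019.7
Rest of base = 1740
never reached = 2019.7 − 1740 ≈ 280

280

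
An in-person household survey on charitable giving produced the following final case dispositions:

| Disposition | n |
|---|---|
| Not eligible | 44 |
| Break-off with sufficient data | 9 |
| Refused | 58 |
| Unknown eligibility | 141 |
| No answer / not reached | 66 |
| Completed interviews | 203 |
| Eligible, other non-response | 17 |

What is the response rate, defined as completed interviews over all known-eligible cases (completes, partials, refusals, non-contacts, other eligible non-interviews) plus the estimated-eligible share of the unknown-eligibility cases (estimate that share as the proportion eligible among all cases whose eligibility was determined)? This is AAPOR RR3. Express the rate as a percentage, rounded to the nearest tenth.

42.4%

Numerator: 203
Eligible (known): 203 + 9 + 58 + 66 + 17 = 353
e = 353 / (353 + 44) = 353 / 397 = 0.8892
Eligible share of unknowns: 0.8892 × 141 = 125.38
Denom: 353 + 125.38 = 478.38
RR3 = 203 / 478.38 = 0.4243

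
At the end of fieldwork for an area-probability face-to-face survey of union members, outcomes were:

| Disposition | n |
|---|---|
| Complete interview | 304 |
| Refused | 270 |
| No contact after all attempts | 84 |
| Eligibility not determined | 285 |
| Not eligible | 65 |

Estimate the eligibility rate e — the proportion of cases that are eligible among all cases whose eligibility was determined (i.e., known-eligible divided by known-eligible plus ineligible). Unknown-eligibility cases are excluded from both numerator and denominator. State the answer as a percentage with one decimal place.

91.0%

Known eligible = 304 + 270 + 84 = 658
e = 658 / (658 + 65) = 658 / 723 = 0.9101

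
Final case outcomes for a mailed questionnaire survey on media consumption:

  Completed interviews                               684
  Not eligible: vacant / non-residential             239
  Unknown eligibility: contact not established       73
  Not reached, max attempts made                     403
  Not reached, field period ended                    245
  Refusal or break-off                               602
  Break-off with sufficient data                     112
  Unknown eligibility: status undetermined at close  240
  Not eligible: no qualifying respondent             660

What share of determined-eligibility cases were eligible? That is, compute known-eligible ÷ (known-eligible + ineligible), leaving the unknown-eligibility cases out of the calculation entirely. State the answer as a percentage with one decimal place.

69.5%

No contact after all attempts = 245 + 403 = 648
Eligibility not determined = 73 + 240 = 313
Out of scope = 660 + 239 = 899
Known eligible = 684 + 112 + 602 + 648 = 2046
e = 2046 / (2046 + 899) = 2046 / 2945 = 0.6947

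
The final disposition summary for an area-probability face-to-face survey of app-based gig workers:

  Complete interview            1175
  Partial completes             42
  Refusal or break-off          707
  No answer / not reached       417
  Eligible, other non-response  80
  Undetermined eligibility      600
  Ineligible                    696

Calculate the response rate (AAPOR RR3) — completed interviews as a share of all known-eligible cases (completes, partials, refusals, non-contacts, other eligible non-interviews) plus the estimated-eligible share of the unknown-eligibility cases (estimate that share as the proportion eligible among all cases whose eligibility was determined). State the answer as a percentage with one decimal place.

40.7%

Num → 1175
Eligible (known) → 1175 + 42 + 707 + 417 + 80 = 2421
e = 2421 / (2421 + 696) = 2421 / 3117 = 0.7767
e × U → 0.7767 × 600 = 466.02
Base → 2421 + 466.02 = 2887.02
RR3 = 1175 / 2887.02 = 0.4070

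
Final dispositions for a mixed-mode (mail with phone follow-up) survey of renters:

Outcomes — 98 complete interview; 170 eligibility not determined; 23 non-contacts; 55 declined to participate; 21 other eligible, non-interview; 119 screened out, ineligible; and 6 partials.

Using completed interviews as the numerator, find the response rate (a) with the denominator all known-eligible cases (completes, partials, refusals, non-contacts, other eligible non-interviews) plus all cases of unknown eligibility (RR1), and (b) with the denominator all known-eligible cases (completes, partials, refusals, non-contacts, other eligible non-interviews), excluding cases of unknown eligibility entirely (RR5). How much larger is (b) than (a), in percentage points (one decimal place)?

Top: 98
Denom: 98 + 6 + 55 + 23 + 21 + 170 = 373
RR1 = 98 / 373 = 0.2627
Denom: 98 + 6 + 55 + 23 + 21 = 203
RR5 = 98 / 203 = 0.4828
Difference = 48.28 − 26.27 = 22.01 percentage points

22.0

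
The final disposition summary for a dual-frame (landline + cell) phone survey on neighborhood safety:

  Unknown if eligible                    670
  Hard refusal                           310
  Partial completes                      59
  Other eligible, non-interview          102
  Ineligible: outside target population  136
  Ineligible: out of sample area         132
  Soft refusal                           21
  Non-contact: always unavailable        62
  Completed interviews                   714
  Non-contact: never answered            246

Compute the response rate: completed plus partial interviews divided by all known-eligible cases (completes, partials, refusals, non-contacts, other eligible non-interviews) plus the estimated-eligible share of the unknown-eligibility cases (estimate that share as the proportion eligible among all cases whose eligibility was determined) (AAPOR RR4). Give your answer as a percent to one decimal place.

Declined to participate = 310 + 21 = 331
Non-contacts = 246 + 62 = 308
Not eligible = 136 + 132 = 268
Num = 714 + 59 = 773
Determined eligible = 714 + 59 + 331 + 308 + 102 = 1514
e = 1514 / (1514 + 268) = 1514 / 1782 = 0.8496
Estimated eligible among unknowns = 0.8496 × 670 = 569.23
Denom = 1514 + 569.23 = 2083.23
RR4 = 773 / 2083.23 = 0.3711

37.1%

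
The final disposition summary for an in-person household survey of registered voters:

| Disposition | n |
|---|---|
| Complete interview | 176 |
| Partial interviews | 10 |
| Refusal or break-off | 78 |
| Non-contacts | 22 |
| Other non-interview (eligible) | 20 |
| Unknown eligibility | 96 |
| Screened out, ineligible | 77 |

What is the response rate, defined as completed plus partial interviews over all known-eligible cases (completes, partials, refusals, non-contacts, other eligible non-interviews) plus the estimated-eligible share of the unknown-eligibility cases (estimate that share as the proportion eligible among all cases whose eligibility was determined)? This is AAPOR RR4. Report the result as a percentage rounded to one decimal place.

48.6%

Top = 176 + 10 = 186
Eligible (known) = 176 + 10 + 78 + 22 + 20 = 306
e = 306 / (306 + 77) = 306 / 383 = 0.7990
e × U = 0.7990 × 96 = 76.70
Denom = 306 + 76.70 = 382.70
RR4 = 186 / 382.70 = 0.4860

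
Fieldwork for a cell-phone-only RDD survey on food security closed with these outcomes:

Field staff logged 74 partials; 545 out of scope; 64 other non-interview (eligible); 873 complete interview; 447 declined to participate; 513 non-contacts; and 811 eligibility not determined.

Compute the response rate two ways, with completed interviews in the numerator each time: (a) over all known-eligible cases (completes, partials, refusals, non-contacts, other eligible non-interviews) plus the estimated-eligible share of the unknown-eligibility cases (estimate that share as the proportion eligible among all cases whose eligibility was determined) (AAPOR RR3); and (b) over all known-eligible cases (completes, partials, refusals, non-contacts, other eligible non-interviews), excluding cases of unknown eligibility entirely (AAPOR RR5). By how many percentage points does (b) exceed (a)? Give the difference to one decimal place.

10.8

Top → 873
Eligible (known) → 873 + 74 + 447 + 513 + 64 = 1971
e = 1971 / (1971 + 545) = 1971 / 2516 = 0.7834
e × U → 0.7834 × 811 = 635.34
Denom → 1971 + 635.34 = 2606.34
RR3 = 873 / 2606.34 = 0.3350
Denom → 873 + 74 + 447 + 513 + 64 = 1971
RR5 = 873 / 1971 = 0.4429
Difference = 44.29 − 33.50 = 10.79 percentage points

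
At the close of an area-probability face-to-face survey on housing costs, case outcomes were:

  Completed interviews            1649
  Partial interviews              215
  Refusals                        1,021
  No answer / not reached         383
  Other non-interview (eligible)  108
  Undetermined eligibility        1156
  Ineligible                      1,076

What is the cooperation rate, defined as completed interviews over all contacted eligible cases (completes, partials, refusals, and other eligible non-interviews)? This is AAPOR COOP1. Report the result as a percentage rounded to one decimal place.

55.1%

Top → 1649
Denom → 1649 + 215 + 1021 + 108 = 2993
COOP1 = 1649 / 2993 = 0.5510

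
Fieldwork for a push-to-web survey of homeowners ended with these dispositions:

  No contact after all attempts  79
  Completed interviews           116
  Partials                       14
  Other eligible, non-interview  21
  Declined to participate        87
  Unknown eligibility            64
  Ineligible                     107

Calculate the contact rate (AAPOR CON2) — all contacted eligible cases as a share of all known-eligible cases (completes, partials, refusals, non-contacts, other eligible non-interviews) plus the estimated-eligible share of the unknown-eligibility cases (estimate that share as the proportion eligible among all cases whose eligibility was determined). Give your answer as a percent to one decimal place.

65.2%

Numerator → 116 + 14 + 87 + 21 = 238
Eligible (known) → 116 + 14 + 87 + 79 + 21 = 317
e = 317 / (317 + 107) = 317 / 424 = 0.7476
e × U → 0.7476 × 64 = 47.85
Denominator → 317 + 47.85 = 364.85
CON2 = 238 / 364.85 = 0.6523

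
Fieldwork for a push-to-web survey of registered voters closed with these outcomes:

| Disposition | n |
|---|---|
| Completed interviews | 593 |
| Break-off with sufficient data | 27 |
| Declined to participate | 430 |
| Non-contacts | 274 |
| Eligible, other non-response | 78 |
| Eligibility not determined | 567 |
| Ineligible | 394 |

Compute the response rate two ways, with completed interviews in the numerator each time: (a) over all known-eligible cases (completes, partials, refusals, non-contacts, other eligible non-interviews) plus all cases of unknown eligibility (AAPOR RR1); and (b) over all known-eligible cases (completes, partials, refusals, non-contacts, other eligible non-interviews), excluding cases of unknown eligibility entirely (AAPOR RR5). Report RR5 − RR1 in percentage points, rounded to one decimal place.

12.2

Num = 593
Denominator = 593 + 27 + 430 + 274 + 78 + 567 = 1969
RR1 = 593 / 1969 = 0.3012
Denominator = 593 + 27 + 430 + 274 + 78 = 1402
RR5 = 593 / 1402 = 0.4230
Difference = 42.30 − 30.12 = 12.18 percentage points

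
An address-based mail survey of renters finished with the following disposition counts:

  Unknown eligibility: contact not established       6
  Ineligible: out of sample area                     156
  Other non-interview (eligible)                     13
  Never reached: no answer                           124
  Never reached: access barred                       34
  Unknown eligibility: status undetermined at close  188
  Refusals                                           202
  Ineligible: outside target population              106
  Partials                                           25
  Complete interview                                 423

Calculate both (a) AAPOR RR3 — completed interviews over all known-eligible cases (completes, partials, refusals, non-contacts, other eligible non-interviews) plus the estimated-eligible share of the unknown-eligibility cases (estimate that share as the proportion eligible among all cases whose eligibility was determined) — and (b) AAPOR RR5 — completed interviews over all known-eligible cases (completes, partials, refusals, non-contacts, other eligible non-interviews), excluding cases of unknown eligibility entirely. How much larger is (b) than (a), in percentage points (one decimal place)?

7.8

No answer / not reached = 124 + 34 = 158
Undetermined eligibility = 6 + 188 = 194
Ineligible = 106 + 156 = 262
Top: 423
Known eligible: 423 + 25 + 202 + 158 + 13 = 821
e = 821 / (821 + 262) = 821 / 1083 = 0.7581
Estimated eligible among unknowns: 0.7581 × 194 = 147.07
Denom: 821 + 147.07 = 968.07
RR3 = 423 / 968.07 = 0.4370
Denom: 423 + 25 + 202 + 158 + 13 = 821
RR5 = 423 / 821 = 0.5152
Difference = 51.52 − 43.70 = 7.82 percentage points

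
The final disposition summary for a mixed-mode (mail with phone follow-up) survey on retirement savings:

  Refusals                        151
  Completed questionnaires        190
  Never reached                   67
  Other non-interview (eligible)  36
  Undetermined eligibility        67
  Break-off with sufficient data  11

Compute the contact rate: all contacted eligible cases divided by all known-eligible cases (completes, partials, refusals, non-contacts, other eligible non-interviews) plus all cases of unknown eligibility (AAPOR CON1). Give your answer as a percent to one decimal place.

Num = 190 + 11 + 151 + 36 = 388
Denom = 190 + 11 + 151 + 67 + 36 + 67 = 522
CON1 = 388 / 522 = 0.7433

74.3%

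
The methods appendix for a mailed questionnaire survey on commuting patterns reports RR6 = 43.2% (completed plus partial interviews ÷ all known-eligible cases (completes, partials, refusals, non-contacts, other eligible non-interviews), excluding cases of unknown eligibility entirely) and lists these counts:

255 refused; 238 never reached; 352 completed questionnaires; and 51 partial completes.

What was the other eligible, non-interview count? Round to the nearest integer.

Top → 352 + 51 = 403
RR6 = 403 / D = 0.432
D = 403 / 0.432 = 932.9
Rest of base = 896
other eligible, non-interview = 932.9 − 896 ≈ 37

37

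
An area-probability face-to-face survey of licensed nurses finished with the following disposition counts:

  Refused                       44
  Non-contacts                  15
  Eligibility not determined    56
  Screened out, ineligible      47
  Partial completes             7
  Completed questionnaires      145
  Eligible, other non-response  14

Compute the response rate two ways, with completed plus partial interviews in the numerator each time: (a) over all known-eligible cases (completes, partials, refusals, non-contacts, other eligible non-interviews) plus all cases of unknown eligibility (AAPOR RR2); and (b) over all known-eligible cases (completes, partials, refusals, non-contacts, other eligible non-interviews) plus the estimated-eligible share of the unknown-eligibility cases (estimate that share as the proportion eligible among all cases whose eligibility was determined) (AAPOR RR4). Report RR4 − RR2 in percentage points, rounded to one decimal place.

Numerator: 145 + 7 = 152
Denominator: 145 + 7 + 44 + 15 + 14 + 56 = 281
RR2 = 152 / 281 = 0.5409
Eligible (known): 145 + 7 + 44 + 15 + 14 = 225
e = 225 / (225 + 47) = 225 / 272 = 0.8272
Eligible share of unknowns: 0.8272 × 56 = 46.32
Denominator: 225 + 46.32 = 271.32
RR4 = 152 / 271.32 = 0.5602
Difference = 56.02 − 54.09 = 1.93 percentage points

1.9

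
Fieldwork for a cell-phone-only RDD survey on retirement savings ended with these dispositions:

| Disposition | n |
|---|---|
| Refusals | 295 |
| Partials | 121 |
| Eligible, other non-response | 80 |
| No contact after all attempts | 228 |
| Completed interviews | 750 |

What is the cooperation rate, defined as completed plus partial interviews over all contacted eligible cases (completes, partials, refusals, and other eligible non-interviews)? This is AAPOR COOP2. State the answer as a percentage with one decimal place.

Num → 750 + 121 = 871
Denominator → 750 + 121 + 295 + 80 = 1246
COOP2 = 871 / 1246 = 0.6990

69.9%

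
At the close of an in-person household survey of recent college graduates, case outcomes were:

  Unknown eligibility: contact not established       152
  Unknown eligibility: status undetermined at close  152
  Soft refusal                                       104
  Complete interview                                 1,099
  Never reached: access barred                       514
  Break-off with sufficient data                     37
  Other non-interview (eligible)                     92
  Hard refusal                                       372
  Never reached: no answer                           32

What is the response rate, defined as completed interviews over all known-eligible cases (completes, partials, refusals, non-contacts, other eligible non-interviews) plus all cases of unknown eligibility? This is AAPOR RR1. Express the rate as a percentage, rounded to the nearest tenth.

Refusals = 372 + 104 = 476
Never reached = 32 + 514 = 546
Eligibility not determined = 152 + 152 = 304
Top: 1099
Base: 1099 + 37 + 476 + 546 + 92 + 304 = 2554
RR1 = 1099 / 2554 = 0.4303

43.0%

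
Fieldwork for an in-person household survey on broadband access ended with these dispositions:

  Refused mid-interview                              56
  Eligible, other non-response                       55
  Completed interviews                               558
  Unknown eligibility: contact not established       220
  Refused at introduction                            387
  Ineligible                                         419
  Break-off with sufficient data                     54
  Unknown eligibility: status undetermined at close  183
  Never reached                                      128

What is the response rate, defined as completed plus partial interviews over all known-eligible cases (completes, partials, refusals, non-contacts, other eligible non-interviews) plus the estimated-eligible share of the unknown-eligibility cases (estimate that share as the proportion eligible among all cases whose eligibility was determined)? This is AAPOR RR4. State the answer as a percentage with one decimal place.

Declined to participate = 387 + 56 = 443
Unknown eligibility = 220 + 183 = 403
Num: 558 + 54 = 612
Known eligible: 558 + 54 + 443 + 128 + 55 = 1238
e = 1238 / (1238 + 419) = 1238 / 1657 = 0.7471
Eligible share of unknowns: 0.7471 × 403 = 301.08
Base: 1238 + 301.08 = 1539.08
RR4 = 612 / 1539.08 = 0.3976

39.8%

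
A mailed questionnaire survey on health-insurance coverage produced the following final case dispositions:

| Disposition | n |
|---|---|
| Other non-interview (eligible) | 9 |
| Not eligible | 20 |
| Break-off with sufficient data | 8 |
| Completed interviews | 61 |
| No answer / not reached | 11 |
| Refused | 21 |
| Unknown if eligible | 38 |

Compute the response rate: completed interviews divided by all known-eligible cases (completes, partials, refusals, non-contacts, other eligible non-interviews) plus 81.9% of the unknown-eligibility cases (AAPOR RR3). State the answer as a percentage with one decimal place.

Top: 61
Eligible (known): 61 + 8 + 21 + 11 + 9 = 110
Estimated eligible among unknowns: 0.8190 × 38 = 31.12
Base: 110 + 31.12 = 141.12
RR3 = 61 / 141.12 = 0.4323

43.2%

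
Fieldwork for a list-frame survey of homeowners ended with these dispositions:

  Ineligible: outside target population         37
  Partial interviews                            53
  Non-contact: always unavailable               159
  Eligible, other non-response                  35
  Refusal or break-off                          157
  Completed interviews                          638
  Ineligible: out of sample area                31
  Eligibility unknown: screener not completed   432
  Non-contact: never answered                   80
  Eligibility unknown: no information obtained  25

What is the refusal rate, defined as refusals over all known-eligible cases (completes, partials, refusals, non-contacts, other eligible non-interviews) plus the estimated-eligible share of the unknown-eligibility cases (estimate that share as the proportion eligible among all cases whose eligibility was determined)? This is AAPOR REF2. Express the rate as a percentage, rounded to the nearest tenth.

Never reached = 80 + 159 = 239
Eligibility not determined = 432 + 25 = 457
Ineligible = 37 + 31 = 68
Numerator = 157
Known eligible = 638 + 53 + 157 + 239 + 35 = 1122
e = 1122 / (1122 + 68) = 1122 / 1190 = 0.9429
Estimated eligible among unknowns = 0.9429 × 457 = 430.91
Base = 1122 + 430.91 = 1552.91
REF2 = 157 / 1552.91 = 0.1011

10.1%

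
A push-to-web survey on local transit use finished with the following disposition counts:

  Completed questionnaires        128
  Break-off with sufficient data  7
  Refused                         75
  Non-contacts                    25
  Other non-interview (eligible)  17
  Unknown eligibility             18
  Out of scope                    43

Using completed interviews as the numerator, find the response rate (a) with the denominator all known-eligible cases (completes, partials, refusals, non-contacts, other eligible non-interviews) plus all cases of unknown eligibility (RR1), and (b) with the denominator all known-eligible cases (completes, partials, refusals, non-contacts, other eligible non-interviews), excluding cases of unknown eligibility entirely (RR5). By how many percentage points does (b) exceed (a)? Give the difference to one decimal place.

Numerator → 128
Denominator → 128 + 7 + 75 + 25 + 17 + 18 = 270
RR1 = 128 / 270 = 0.4741
Denominator → 128 + 7 + 75 + 25 + 17 = 252
RR5 = 128 / 252 = 0.5079
Difference = 50.79 − 47.41 = 3.38 percentage points

3.4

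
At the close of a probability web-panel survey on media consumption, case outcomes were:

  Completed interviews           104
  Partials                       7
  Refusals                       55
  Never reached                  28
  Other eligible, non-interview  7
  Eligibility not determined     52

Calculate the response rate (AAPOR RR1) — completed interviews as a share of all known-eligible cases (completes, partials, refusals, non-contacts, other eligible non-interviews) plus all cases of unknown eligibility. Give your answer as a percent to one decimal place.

41.1%

Numerator: 104
Denom: 104 + 7 + 55 + 28 + 7 + 52 = 253
RR1 = 104 / 253 = 0.4111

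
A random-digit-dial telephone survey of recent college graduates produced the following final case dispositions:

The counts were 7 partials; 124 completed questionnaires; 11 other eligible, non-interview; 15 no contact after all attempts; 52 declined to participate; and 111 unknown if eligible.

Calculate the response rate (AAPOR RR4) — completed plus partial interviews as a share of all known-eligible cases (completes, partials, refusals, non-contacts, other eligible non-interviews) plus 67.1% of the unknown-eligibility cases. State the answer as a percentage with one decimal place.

46.2%

Top → 124 + 7 = 131
Known eligible → 124 + 7 + 52 + 15 + 11 = 209
Estimated eligible among unknowns → 0.6710 × 111 = 74.48
Denom → 209 + 74.48 = 283.48
RR4 = 131 / 283.48 = 0.4621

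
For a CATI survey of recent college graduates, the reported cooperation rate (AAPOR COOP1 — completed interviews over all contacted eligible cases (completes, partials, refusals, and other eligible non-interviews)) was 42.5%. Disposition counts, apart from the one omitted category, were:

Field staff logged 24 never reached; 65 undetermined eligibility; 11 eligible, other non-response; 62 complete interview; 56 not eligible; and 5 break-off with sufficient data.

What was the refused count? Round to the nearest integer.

68

COOP1 = 62 / D = 0.425
D = 62 / 0.425 = 145.9
Remaining denominator categories sum to 78
refused = 145.9 − 78 ≈ 68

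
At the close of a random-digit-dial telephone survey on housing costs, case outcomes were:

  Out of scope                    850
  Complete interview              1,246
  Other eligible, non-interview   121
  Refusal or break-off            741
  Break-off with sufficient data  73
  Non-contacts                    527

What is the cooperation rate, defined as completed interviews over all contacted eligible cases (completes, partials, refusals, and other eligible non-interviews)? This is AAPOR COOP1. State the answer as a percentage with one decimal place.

57.1%

Top = 1246
Denominator = 1246 + 73 + 741 + 121 = 2181
COOP1 = 1246 / 2181 = 0.5713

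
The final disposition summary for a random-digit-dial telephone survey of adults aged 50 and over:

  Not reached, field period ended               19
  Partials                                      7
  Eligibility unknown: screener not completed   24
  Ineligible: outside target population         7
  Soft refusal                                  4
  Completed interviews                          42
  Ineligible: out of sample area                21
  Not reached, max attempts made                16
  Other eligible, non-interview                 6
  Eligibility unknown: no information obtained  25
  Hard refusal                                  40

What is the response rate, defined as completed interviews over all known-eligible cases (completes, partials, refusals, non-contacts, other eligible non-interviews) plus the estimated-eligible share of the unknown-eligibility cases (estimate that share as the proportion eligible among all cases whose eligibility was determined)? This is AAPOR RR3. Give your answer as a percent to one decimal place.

Declined to participate = 40 + 4 = 44
Never reached = 19 + 16 = 35
Unknown eligibility = 24 + 25 = 49
Screened out, ineligible = 7 + 21 = 28
Num → 42
Known eligible → 42 + 7 + 44 + 35 + 6 = 134
e = 134 / (134 + 28) = 134 / 162 = 0.8272
Eligible share of unknowns → 0.8272 × 49 = 40.53
Denom → 134 + 40.53 = 174.53
RR3 = 42 / 174.53 = 0.2406

24.1%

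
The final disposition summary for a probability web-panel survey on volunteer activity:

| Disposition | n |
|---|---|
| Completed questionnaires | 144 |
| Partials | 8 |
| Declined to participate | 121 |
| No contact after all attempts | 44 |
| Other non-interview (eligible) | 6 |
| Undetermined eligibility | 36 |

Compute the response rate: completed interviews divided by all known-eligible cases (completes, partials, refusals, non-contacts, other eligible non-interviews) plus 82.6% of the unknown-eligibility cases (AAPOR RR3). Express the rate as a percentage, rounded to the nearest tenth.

40.8%

Numerator = 144
Eligible (known) = 144 + 8 + 121 + 44 + 6 = 323
e × U = 0.8260 × 36 = 29.74
Denom = 323 + 29.74 = 352.74
RR3 = 144 / 352.74 = 0.4082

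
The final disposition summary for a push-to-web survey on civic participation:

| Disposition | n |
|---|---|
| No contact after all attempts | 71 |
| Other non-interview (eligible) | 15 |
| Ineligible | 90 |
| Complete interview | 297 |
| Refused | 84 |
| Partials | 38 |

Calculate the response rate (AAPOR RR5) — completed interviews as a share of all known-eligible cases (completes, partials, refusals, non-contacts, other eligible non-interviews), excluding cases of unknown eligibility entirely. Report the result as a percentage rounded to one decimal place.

Numerator → 297
Denom → 297 + 38 + 84 + 71 + 15 = 505
RR5 = 297 / 505 = 0.5881

58.8%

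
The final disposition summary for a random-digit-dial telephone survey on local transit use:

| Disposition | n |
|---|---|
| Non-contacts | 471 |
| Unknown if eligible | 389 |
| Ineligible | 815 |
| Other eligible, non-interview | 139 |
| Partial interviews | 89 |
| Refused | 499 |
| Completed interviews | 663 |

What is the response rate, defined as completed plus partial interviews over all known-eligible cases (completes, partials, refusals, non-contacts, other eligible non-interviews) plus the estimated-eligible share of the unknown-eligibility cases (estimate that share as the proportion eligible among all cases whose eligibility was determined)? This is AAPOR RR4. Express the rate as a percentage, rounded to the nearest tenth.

35.3%

Top: 663 + 89 = 752
Known eligible: 663 + 89 + 499 + 471 + 139 = 1861
e = 1861 / (1861 + 815) = 1861 / 2676 = 0.6954
Estimated eligible among unknowns: 0.6954 × 389 = 270.51
Denom: 1861 + 270.51 = 2131.51
RR4 = 752 / 2131.51 = 0.3528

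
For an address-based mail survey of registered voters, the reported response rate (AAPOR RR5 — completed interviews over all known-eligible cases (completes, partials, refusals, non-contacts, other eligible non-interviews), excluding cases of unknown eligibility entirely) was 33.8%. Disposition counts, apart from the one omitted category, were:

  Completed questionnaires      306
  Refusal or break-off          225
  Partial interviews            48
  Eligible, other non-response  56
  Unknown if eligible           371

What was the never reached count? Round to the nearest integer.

270

RR5 = 306 / D = 0.338
D = 306 / 0.338 = 905.3
Other denominator terms total 635
never reached = 905.3 − 635 ≈ 270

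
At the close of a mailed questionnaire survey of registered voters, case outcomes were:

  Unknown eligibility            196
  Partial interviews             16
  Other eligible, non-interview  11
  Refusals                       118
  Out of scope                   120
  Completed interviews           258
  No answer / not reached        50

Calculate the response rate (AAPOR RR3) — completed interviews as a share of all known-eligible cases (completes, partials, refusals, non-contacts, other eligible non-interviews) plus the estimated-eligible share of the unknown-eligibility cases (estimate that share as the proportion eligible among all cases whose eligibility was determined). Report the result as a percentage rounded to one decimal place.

Num: 258
Determined eligible: 258 + 16 + 118 + 50 + 11 = 453
e = 453 / (453 + 120) = 453 / 573 = 0.7906
Eligible share of unknowns: 0.7906 × 196 = 154.96
Denominator: 453 + 154.96 = 607.96
RR3 = 258 / 607.96 = 0.4244

42.4%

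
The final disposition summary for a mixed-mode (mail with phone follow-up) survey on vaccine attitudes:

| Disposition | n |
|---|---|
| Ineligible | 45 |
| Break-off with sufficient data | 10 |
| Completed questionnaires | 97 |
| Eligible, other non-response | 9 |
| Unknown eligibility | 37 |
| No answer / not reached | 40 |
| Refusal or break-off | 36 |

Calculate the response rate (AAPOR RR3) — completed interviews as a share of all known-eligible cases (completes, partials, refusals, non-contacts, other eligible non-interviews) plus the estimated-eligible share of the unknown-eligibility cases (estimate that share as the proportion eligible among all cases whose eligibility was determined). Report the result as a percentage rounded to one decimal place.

Num = 97
Eligible (known) = 97 + 10 + 36 + 40 + 9 = 192
e = 192 / (192 + 45) = 192 / 237 = 0.8101
Estimated eligible among unknowns = 0.8101 × 37 = 29.97
Base = 192 + 29.97 = 221.97
RR3 = 97 / 221.97 = 0.4370

43.7%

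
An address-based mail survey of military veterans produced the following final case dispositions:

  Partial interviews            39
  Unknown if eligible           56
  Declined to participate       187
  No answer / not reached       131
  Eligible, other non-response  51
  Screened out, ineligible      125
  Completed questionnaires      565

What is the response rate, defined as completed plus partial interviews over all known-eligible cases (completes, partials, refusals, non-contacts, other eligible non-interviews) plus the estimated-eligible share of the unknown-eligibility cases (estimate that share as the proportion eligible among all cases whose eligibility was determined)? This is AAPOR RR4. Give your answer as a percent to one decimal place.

Numerator = 565 + 39 = 604
Determined eligible = 565 + 39 + 187 + 131 + 51 = 973
e = 973 / (973 + 125) = 973 / 1098 = 0.8862
Estimated eligible among unknowns = 0.8862 × 56 = 49.63
Base = 973 + 49.63 = 1022.63
RR4 = 604 / 1022.63 = 0.5906

59.1%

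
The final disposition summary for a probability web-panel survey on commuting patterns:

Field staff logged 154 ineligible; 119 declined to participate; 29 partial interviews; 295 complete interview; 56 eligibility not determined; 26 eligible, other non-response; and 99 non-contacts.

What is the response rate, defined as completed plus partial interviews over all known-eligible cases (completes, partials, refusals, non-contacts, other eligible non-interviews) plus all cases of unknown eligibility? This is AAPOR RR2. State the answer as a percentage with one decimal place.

Numerator → 295 + 29 = 324
Denom → 295 + 29 + 119 + 99 + 26 + 56 = 624
RR2 = 324 / 624 = 0.5192

51.9%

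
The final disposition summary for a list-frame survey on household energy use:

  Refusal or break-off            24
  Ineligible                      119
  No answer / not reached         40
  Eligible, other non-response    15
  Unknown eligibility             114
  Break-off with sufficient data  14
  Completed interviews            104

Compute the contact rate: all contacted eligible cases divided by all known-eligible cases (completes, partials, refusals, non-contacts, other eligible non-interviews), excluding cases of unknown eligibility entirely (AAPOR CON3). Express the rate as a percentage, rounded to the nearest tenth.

79.7%

Top: 104 + 14 + 24 + 15 = 157
Base: 104 + 14 + 24 + 40 + 15 = 197
CON3 = 157 / 197 = 0.7970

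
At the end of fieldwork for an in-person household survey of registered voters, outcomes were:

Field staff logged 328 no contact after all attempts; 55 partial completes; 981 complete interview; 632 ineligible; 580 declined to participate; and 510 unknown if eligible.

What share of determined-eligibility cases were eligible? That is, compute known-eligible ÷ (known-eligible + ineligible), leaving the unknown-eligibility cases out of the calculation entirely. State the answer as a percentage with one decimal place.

Eligible (known) = 981 + 55 + 580 + 328 = 1944
e = 1944 / (1944 + 632) = 1944 / 2576 = 0.7547

75.5%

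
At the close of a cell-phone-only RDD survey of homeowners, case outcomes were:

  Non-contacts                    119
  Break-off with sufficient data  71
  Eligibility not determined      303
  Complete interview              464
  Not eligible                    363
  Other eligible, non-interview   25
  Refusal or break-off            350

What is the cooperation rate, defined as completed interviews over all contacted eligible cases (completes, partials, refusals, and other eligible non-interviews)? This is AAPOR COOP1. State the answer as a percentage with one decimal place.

Numerator → 464
Base → 464 + 71 + 350 + 25 = 910
COOP1 = 464 / 910 = 0.5099

51.0%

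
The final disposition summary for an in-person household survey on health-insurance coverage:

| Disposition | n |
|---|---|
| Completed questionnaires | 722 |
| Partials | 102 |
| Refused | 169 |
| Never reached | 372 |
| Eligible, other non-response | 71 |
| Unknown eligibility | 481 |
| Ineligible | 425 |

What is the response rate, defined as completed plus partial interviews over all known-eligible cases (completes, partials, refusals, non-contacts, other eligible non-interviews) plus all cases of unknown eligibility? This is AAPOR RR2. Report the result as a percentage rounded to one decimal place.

Top → 722 + 102 = 824
Base → 722 + 102 + 169 + 372 + 71 + 481 = 1917
RR2 = 824 / 1917 = 0.4298

43.0%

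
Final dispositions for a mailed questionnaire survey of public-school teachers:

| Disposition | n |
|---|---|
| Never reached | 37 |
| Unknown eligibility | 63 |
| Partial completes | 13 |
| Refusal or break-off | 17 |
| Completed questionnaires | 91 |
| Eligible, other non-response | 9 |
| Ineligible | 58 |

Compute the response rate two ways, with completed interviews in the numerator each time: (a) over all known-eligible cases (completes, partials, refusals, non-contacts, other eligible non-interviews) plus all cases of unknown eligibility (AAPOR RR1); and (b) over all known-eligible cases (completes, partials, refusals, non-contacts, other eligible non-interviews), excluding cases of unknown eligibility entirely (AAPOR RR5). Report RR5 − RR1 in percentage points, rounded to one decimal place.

14.9

Numerator → 91
Denominator → 91 + 13 + 17 + 37 + 9 + 63 = 230
RR1 = 91 / 230 = 0.3957
Denominator → 91 + 13 + 17 + 37 + 9 = 167
RR5 = 91 / 167 = 0.5449
Difference = 54.49 − 39.57 = 14.92 percentage points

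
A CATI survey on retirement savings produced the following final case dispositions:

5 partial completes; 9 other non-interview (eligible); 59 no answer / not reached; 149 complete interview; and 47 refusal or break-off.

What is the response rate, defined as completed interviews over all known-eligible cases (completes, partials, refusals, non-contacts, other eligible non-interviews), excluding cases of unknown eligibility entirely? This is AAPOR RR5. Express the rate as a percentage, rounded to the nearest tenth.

Num → 149
Denom → 149 + 5 + 47 + 59 + 9 = 269
RR5 = 149 / 269 = 0.5539

55.4%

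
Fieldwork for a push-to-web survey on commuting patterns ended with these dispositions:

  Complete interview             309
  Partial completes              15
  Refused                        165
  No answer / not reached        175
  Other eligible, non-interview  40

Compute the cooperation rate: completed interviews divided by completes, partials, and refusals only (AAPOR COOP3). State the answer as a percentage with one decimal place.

63.2%

Top → 309
Denominator → 309 + 15 + 165 = 489
COOP3 = 309 / 489 = 0.6319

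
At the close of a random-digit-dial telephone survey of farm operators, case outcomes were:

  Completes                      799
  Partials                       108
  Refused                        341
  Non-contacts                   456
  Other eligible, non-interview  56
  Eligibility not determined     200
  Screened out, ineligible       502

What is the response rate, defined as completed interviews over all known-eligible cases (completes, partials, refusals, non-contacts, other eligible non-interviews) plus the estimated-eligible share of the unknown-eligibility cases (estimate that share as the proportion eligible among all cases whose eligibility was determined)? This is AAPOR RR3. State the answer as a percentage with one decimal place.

Numerator → 799
Determined eligible → 799 + 108 + 341 + 456 + 56 = 1760
e = 1760 / (1760 + 502) = 1760 / 2262 = 0.7781
Eligible share of unknowns → 0.7781 × 200 = 155.62
Denominator → 1760 + 155.62 = 1915.62
RR3 = 799 / 1915.62 = 0.4171

41.7%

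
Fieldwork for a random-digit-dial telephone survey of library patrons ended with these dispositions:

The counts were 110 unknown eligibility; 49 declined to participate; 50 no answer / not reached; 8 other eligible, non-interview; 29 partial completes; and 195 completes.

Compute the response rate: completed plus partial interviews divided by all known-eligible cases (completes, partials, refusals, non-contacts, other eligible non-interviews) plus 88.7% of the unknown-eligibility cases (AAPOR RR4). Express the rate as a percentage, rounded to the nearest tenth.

52.3%

Numerator: 195 + 29 = 224
Eligible (known): 195 + 29 + 49 + 50 + 8 = 331
Eligible share of unknowns: 0.8870 × 110 = 97.57
Denominator: 331 + 97.57 = 428.57
RR4 = 224 / 428.57 = 0.5227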